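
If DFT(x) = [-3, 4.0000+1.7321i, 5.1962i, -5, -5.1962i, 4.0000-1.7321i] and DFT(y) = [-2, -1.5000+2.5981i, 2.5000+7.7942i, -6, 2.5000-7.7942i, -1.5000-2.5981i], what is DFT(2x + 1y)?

By linearity: DFT(2x + 1y) = 2·DFT(x) + 1·DFT(y)
= 2·[-3, 4.0000+1.7321i, 5.1962i, -5, -5.1962i, 4.0000-1.7321i] + 1·[-2, -1.5000+2.5981i, 2.5000+7.7942i, -6, 2.5000-7.7942i, -1.5000-2.5981i]

Computing element-wise:
Z[0] = 2·(-3) + 1·(-2) = -8
Z[1] = 2·(4.0000+1.7321i) + 1·(-1.5000+2.5981i) = 6.5000+6.0623i
Z[2] = 2·(5.1962i) + 1·(2.5000+7.7942i) = 2.5000+18.1866i
Z[3] = 2·(-5) + 1·(-6) = -16
Z[4] = 2·(-5.1962i) + 1·(2.5000-7.7942i) = 2.5000-18.1866i
Z[5] = 2·(4.0000-1.7321i) + 1·(-1.5000-2.5981i) = 6.5000-6.0623i

DFT(2x + 1y) = 2·X + 1·Y = [-8, 6.5000+6.0623i, 2.5000+18.1866i, -16, 2.5000-18.1866i, 6.5000-6.0623i]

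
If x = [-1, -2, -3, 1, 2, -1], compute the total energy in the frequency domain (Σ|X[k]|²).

Parseval: Σ|x[n]|² = (1/N)Σ|X[k]|², so Σ|X[k]|² = N·Σ|x[n]|² = 6·20.0000

Σ|X[k]|² = N·Σ|x[n]|² = 6·20.0000 = 120.0000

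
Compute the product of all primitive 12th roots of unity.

The primitive 12th roots of unity are ω_12^k for k coprime to 12: k ∈ {1, 5, 7, 11}
Their product equals the constant term of the cyclotomic polynomial Φ_12(x) up to sign.
For n ≥ 3, the product of all primitive nth roots of unity is 1. (For n=1 it is 1; for n=2 it is -1.)

1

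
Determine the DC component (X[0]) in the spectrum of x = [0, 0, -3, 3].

X[0] = Σ(n=0 to 3) x[n] · ω_4^0 = Σ x[n]
= (0) + (0) + (-3) + (3)

X[0] = 0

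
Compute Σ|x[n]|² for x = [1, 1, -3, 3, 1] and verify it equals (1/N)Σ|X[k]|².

Time domain:
Σ|x[n]|² = |1|² + |1|² + |-3|² + |3|² + |1|² = 21.0000

Frequency domain:
(1/5)Σ|X[k]|² = (1/5)(|3|² + |1.6180+3.5267i|² + |-0.6180-5.7063i|² + |-0.6180+5.7063i|² + |1.6180-3.5267i|²) = (1/5)·105.0000 = 21.0000

Both sides agree, confirming Parseval's theorem.

Σ|x[n]|² = (1/N)Σ|X[k]|² = 21.0000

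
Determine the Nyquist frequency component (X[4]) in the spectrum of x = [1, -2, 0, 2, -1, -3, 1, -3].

X[4] = Σ(n=0 to 7) x[n] · ω_8^(4n) where ω_8 = e^(-2πi/8)
= (1)·ω_8^0 + (-2)·ω_8^4 + (0)·ω_8^8 + (2)·ω_8^12 + (-1)·ω_8^16 + (-3)·ω_8^20 + (1)·ω_8^24 + (-3)·ω_8^28

X[4] = 7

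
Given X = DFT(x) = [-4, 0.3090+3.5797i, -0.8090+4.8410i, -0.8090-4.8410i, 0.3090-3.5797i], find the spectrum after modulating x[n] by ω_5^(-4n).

Modulation property: DFT(ω_5^(-4n)·x[n]) = X[(k-4) mod 5], so circularly shift X by 4 positions.

X[k-4] = [0.3090+3.5797i, -0.8090+4.8410i, -0.8090-4.8410i, 0.3090-3.5797i, -4]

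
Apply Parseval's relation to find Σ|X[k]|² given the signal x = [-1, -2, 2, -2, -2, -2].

Parseval: Σ|x[n]|² = (1/N)Σ|X[k]|², so Σ|X[k]|² = N·Σ|x[n]|² = 6·21.0000

Σ|X[k]|² = N·Σ|x[n]|² = 6·21.0000 = 126.0000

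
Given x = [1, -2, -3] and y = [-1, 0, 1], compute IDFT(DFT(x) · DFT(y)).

(x ⊛ y)[n] = Σ(m=0 to 2) x[m] · y[(n-m) mod 3]

Computing each output sample:
(x ⊛ y)[0] = -3
(x ⊛ y)[1] = -1
(x ⊛ y)[2] = 4

x ⊛ y = [-3, -1, 4]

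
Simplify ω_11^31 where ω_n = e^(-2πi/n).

Since ω_11^11 = 1, powers reduce modulo 11.
31 mod 11 = 9
So ω_11^31 = ω_11^9 = e^(-2πi·9/11)

ω_11^31 = ω_11^9 = 0.4154+0.9096i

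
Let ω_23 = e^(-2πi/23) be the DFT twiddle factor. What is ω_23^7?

ω_23^7 = e^(-2πi·7/23)
= cos(-2π·7/23) + i·sin(-2π·7/23)
= cos(-14π/23) + i·sin(-14π/23)

ω_23^7 = cos(-14π/23) + i·sin(-14π/23) = -0.3349-0.9423i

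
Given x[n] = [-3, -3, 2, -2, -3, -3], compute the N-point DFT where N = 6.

X[k] = Σ(n=0 to 5) x[n] · ω_6^(nk)
where ω_6 = e^(-2πi/6)

Computing each X[k]:
X[0] = -12
X[1] = -3.5000-4.3301i
X[2] = -1.5000+4.3301i
X[3] = 4
X[4] = -1.5000-4.3301i
X[5] = -3.5000+4.3301i

X = [-12, -3.5000-4.3301i, -1.5000+4.3301i, 4, -1.5000-4.3301i, -3.5000+4.3301i]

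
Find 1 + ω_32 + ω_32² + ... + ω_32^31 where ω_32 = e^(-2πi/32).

Sum of all nth roots of unity equals 0 for n > 1 (geometric series with r ≠ 1).

0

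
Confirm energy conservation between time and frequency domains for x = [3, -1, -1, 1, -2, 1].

Time domain:
Σ|x[n]|² = |3|² + |-1|² + |-1|² + |1|² + |-2|² + |1|² = 17.0000

Frequency domain:
(1/6)Σ|X[k]|² = (1/6)(|1|² + |3.5000+0.8660i|² + |5.5000+2.5981i|² + |-1|² + |5.5000-2.5981i|² + |3.5000-0.8660i|²) = (1/6)·102.0000 = 17.0000

Both sides agree, confirming Parseval's theorem.

Σ|x[n]|² = (1/N)Σ|X[k]|² = 17.0000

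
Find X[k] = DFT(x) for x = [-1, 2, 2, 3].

X[k] = Σ(n=0 to 3) x[n] · ω_4^(nk)
where ω_4 = e^(-2πi/4)

Computing each X[k]:
X[0] = 6
X[1] = -3+1i
X[2] = -4
X[3] = -3-1i

X = [6, -3+1i, -4, -3-1i]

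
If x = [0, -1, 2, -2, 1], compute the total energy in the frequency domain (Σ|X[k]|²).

Parseval: Σ|x[n]|² = (1/N)Σ|X[k]|², so Σ|X[k]|² = N·Σ|x[n]|² = 5·10.0000

Σ|X[k]|² = N·Σ|x[n]|² = 5·10.0000 = 50.0000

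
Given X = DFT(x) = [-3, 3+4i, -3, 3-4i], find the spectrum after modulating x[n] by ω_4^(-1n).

Modulation property: DFT(ω_4^(-1n)·x[n]) = X[(k-1) mod 4], so circularly shift X by 1 positions.

X[k-1] = [3-4i, -3, 3+4i, -3]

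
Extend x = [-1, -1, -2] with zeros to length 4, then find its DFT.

Original 3-point DFT: [-4, 0.5000-0.8660i, 0.5000+0.8660i]
Zero-padded 4-point DFT provides frequency interpolation.

DFT_4([x, 0, ...]) = [-4, 1+1i, -2, 1-1i]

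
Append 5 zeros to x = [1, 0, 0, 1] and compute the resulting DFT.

Original 4-point DFT: [2, 1+1i, 0, 1-1i]
Zero-padded 9-point DFT provides frequency interpolation.

DFT_9([x, 0, ...]) = [2, 0.5000-0.8660i, 0.5000+0.8660i, 2, 0.5000-0.8660i, 0.5000+0.8660i, 2, 0.5000-0.8660i, 0.5000+0.8660i]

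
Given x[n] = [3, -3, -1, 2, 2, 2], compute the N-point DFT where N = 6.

X[k] = Σ(n=0 to 5) x[n] · ω_6^(nk)
where ω_6 = e^(-2πi/6)

Computing each X[k]:
X[0] = 5
X[1] = 6.9282i
X[2] = 5.0000+1.7321i
X[3] = 3
X[4] = 5.0000-1.7321i
X[5] = -6.9282i

X = [5, 6.9282i, 5.0000+1.7321i, 3, 5.0000-1.7321i, -6.9282i]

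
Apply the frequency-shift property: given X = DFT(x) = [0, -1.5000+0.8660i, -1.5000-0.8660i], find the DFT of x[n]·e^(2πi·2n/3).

Modulation property: DFT(ω_3^(-2n)·x[n]) = X[(k-2) mod 3], so circularly shift X by 2 positions.

X[k-2] = [-1.5000+0.8660i, -1.5000-0.8660i, 0]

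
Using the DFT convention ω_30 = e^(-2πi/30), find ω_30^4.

ω_30^4 = e^(-2πi·4/30)
= cos(-2π·4/30) + i·sin(-2π·4/30)
= cos(-8π/30) + i·sin(-8π/30)

ω_30^4 = cos(-8π/30) + i·sin(-8π/30) = 0.6691-0.7431i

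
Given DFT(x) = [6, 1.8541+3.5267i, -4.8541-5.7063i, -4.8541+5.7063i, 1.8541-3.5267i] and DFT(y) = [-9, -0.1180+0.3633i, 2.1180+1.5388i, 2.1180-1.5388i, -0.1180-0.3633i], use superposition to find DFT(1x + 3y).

By linearity: DFT(1x + 3y) = 1·DFT(x) + 3·DFT(y)
= 1·[6, 1.8541+3.5267i, -4.8541-5.7063i, -4.8541+5.7063i, 1.8541-3.5267i] + 3·[-9, -0.1180+0.3633i, 2.1180+1.5388i, 2.1180-1.5388i, -0.1180-0.3633i]

Computing element-wise:
Z[0] = 1·(6) + 3·(-9) = -21
Z[1] = 1·(1.8541+3.5267i) + 3·(-0.1180+0.3633i) = 1.5001+4.6166i
Z[2] = 1·(-4.8541-5.7063i) + 3·(2.1180+1.5388i) = 1.4999-1.0899i
Z[3] = 1·(-4.8541+5.7063i) + 3·(2.1180-1.5388i) = 1.4999+1.0899i
Z[4] = 1·(1.8541-3.5267i) + 3·(-0.1180-0.3633i) = 1.5001-4.6166i

DFT(1x + 3y) = 1·X + 3·Y = [-21, 1.5001+4.6166i, 1.4999-1.0899i, 1.4999+1.0899i, 1.5001-4.6166i]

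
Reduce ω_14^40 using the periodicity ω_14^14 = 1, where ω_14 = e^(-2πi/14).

Since ω_14^14 = 1, powers reduce modulo 14.
40 mod 14 = 12
So ω_14^40 = ω_14^12 = e^(-2πi·12/14)

ω_14^40 = ω_14^12 = 0.6235+0.7818i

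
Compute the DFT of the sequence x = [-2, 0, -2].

X[k] = Σ(n=0 to 2) x[n] · ω_3^(nk)
where ω_3 = e^(-2πi/3)

Computing each X[k]:
X[0] = -4
X[1] = -1.0000-1.7321i
X[2] = -1.0000+1.7321i

X = [-4, -1.0000-1.7321i, -1.0000+1.7321i]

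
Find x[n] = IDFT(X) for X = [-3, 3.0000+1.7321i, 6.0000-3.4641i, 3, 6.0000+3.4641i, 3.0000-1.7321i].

x[n] = (1/6) Σ(k=0 to 5) X[k] · e^(2πikn/6)

Computing each x[n]:
x[0] = 3
x[1] = -1
x[2] = -3
x[3] = 0
x[4] = 0
x[5] = -2

x = [3, -1, -3, 0, 0, -2]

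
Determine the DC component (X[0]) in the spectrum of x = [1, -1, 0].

X[0] = Σ(n=0 to 2) x[n] · ω_3^0 = Σ x[n]
= (1) + (-1) + (0)

X[0] = 0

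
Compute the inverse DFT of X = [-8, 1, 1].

x[n] = (1/3) Σ(k=0 to 2) X[k] · e^(2πikn/3)

Computing each x[n]:
x[0] = -2
x[1] = -3
x[2] = -3

x = [-2, -3, -3]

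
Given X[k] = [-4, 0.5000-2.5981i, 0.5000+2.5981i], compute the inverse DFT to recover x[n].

x[n] = (1/3) Σ(k=0 to 2) X[k] · e^(2πikn/3)

Computing each x[n]:
x[0] = -1
x[1] = 0
x[2] = -3

x = [-1, 0, -3]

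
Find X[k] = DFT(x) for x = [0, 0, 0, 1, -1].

X[k] = Σ(n=0 to 4) x[n] · ω_5^(nk)
where ω_5 = e^(-2πi/5)

Computing each X[k]:
X[0] = 0
X[1] = -1.1180-0.3633i
X[2] = 1.1180-1.5388i
X[3] = 1.1180+1.5388i
X[4] = -1.1180+0.3633i

X = [0, -1.1180-0.3633i, 1.1180-1.5388i, 1.1180+1.5388i, -1.1180+0.3633i]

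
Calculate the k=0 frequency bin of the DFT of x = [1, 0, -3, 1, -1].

X[0] = Σ(n=0 to 4) x[n] · ω_5^0 = Σ x[n]
= (1) + (0) + (-3) + (1) + (-1)

X[0] = -2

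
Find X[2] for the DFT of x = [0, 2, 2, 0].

X[2] = Σ(n=0 to 3) x[n] · ω_4^(2n) where ω_4 = e^(-2πi/4)
= (0)·ω_4^0 + (2)·ω_4^2 + (2)·ω_4^4 + (0)·ω_4^6

X[2] = 0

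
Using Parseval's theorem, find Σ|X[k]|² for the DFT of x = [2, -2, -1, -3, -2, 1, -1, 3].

Parseval: Σ|x[n]|² = (1/N)Σ|X[k]|², so Σ|X[k]|² = N·Σ|x[n]|² = 8·33.0000

Σ|X[k]|² = N·Σ|x[n]|² = 8·33.0000 = 264.0000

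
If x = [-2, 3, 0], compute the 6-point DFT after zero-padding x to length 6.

Original 3-point DFT: [1, -3.5000-2.5981i, -3.5000+2.5981i]
Zero-padded 6-point DFT provides frequency interpolation.

DFT_6([x, 0, ...]) = [1, -0.5000-2.5981i, -3.5000-2.5981i, -5, -3.5000+2.5981i, -0.5000+2.5981i]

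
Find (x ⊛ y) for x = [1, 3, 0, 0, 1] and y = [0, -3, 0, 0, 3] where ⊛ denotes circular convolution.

(x ⊛ y)[n] = Σ(m=0 to 4) x[m] · y[(n-m) mod 5]

Computing each output sample:
(x ⊛ y)[0] = 6
(x ⊛ y)[1] = -3
(x ⊛ y)[2] = -9
(x ⊛ y)[3] = 3
(x ⊛ y)[4] = 3

x ⊛ y = [6, -3, -9, 3, 3]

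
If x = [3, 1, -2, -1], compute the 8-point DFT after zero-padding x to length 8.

Original 4-point DFT: [1, 5-2i, 1, 5+2i]
Zero-padded 8-point DFT provides frequency interpolation.

DFT_8([x, 0, ...]) = [1, 4.4142+2.0000i, 5-2i, 1.5858-2.0000i, 1, 1.5858+2.0000i, 5+2i, 4.4142-2.0000i]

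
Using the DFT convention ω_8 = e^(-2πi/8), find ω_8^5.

ω_8^5 = e^(-2πi·5/8)
= cos(-2π·5/8) + i·sin(-2π·5/8)
= cos(-10π/8) + i·sin(-10π/8)

ω_8^5 = cos(-10π/8) + i·sin(-10π/8) = -0.7071+0.7071i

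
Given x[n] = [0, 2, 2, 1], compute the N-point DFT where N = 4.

X[k] = Σ(n=0 to 3) x[n] · ω_4^(nk)
where ω_4 = e^(-2πi/4)

Computing each X[k]:
X[0] = 5
X[1] = -2-1i
X[2] = -1
X[3] = -2+1i

X = [5, -2-1i, -1, -2+1i]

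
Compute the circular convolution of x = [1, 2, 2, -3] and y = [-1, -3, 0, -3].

(x ⊛ y)[n] = Σ(m=0 to 3) x[m] · y[(n-m) mod 4]

Computing each output sample:
(x ⊛ y)[0] = 2
(x ⊛ y)[1] = -11
(x ⊛ y)[2] = 1
(x ⊛ y)[3] = -6

x ⊛ y = [2, -11, 1, -6]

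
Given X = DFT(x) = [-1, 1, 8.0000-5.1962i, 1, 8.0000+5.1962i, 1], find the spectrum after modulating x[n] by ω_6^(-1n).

Modulation property: DFT(ω_6^(-1n)·x[n]) = X[(k-1) mod 6], so circularly shift X by 1 positions.

X[k-1] = [1, -1, 1, 8.0000-5.1962i, 1, 8.0000+5.1962i]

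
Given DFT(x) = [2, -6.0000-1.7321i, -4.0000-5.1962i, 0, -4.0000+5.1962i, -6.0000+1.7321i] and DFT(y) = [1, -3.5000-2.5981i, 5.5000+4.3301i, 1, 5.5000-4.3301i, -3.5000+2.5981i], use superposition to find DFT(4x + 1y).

By linearity: DFT(4x + 1y) = 4·DFT(x) + 1·DFT(y)
= 4·[2, -6.0000-1.7321i, -4.0000-5.1962i, 0, -4.0000+5.1962i, -6.0000+1.7321i] + 1·[1, -3.5000-2.5981i, 5.5000+4.3301i, 1, 5.5000-4.3301i, -3.5000+2.5981i]

Computing element-wise:
Z[0] = 4·(2) + 1·(1) = 9
Z[1] = 4·(-6.0000-1.7321i) + 1·(-3.5000-2.5981i) = -27.5000-9.5265i
Z[2] = 4·(-4.0000-5.1962i) + 1·(5.5000+4.3301i) = -10.5000-16.4547i
Z[3] = 4·(0) + 1·(1) = 1
Z[4] = 4·(-4.0000+5.1962i) + 1·(5.5000-4.3301i) = -10.5000+16.4547i
Z[5] = 4·(-6.0000+1.7321i) + 1·(-3.5000+2.5981i) = -27.5000+9.5265i

DFT(4x + 1y) = 4·X + 1·Y = [9, -27.5000-9.5265i, -10.5000-16.4547i, 1, -10.5000+16.4547i, -27.5000+9.5265i]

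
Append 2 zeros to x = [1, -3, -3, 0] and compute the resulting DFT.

Original 4-point DFT: [-5, 4+3i, 1, 4-3i]
Zero-padded 6-point DFT provides frequency interpolation.

DFT_6([x, 0, ...]) = [-5, 1.0000+5.1962i, 4, 1, 4, 1.0000-5.1962i]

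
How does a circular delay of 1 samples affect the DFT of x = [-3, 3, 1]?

Time shift by 1: X_shifted[k] = ω_3^(1k) · X[k]
Shifted x = [1, -3, 3]

DFT(x[n-1]) = [1, 1.0000+5.1962i, 1.0000-5.1962i]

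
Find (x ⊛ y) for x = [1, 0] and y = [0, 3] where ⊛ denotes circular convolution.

(x ⊛ y)[n] = Σ(m=0 to 1) x[m] · y[(n-m) mod 2]

Computing each output sample:
(x ⊛ y)[0] = 0
(x ⊛ y)[1] = 3

x ⊛ y = [0, 3]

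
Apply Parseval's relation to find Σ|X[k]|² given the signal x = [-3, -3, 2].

Parseval: Σ|x[n]|² = (1/N)Σ|X[k]|², so Σ|X[k]|² = N·Σ|x[n]|² = 3·22.0000

Σ|X[k]|² = N·Σ|x[n]|² = 3·22.0000 = 66.0000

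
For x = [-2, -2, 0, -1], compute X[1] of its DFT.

X[1] = Σ(n=0 to 3) x[n] · ω_4^(1n) where ω_4 = e^(-2πi/4)
= (-2)·ω_4^0 + (-2)·ω_4^1 + (0)·ω_4^2 + (-1)·ω_4^3

X[1] = -2+1i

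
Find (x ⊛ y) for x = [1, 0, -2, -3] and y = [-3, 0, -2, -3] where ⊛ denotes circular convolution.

(x ⊛ y)[n] = Σ(m=0 to 3) x[m] · y[(n-m) mod 4]

Computing each output sample:
(x ⊛ y)[0] = 1
(x ⊛ y)[1] = 12
(x ⊛ y)[2] = 13
(x ⊛ y)[3] = 6

x ⊛ y = [1, 12, 13, 6]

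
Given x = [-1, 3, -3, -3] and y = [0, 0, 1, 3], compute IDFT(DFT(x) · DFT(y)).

(x ⊛ y)[n] = Σ(m=0 to 3) x[m] · y[(n-m) mod 4]

Computing each output sample:
(x ⊛ y)[0] = 6
(x ⊛ y)[1] = -12
(x ⊛ y)[2] = -10
(x ⊛ y)[3] = 0

x ⊛ y = [6, -12, -10, 0]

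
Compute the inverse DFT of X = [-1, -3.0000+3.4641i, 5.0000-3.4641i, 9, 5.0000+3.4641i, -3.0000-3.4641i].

x[n] = (1/6) Σ(k=0 to 5) X[k] · e^(2πikn/6)

Computing each x[n]:
x[0] = 2
x[1] = -3
x[2] = -1
x[3] = 1
x[4] = 3
x[5] = -3

x = [2, -3, -1, 1, 3, -3]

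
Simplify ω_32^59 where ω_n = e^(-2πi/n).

Since ω_32^32 = 1, powers reduce modulo 32.
59 mod 32 = 27
So ω_32^59 = ω_32^27 = e^(-2πi·27/32)

ω_32^59 = ω_32^27 = 0.5556+0.8315i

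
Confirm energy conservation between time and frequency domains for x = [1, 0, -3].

Time domain:
Σ|x[n]|² = |1|² + |0|² + |-3|² = 10.0000

Frequency domain:
(1/3)Σ|X[k]|² = (1/3)(|-2|² + |2.5000-2.5981i|² + |2.5000+2.5981i|²) = (1/3)·30.0000 = 10.0000

Both sides agree, confirming Parseval's theorem.

Σ|x[n]|² = (1/N)Σ|X[k]|² = 10.0000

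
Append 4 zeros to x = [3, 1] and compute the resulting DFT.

Original 2-point DFT: [4, 2]
Zero-padded 6-point DFT provides frequency interpolation.

DFT_6([x, 0, ...]) = [4, 3.5000-0.8660i, 2.5000-0.8660i, 2, 2.5000+0.8660i, 3.5000+0.8660i]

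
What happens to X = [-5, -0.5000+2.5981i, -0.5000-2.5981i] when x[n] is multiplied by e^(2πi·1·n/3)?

Modulation property: DFT(ω_3^(-1n)·x[n]) = X[(k-1) mod 3], so circularly shift X by 1 positions.

X[k-1] = [-0.5000-2.5981i, -5, -0.5000+2.5981i]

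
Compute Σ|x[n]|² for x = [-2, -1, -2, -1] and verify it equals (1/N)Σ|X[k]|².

Time domain:
Σ|x[n]|² = |-2|² + |-1|² + |-2|² + |-1|² = 10.0000

Frequency domain:
(1/4)Σ|X[k]|² = (1/4)(|-6|² + |0|² + |-2|² + |0|²) = (1/4)·40.0000 = 10.0000

Both sides agree, confirming Parseval's theorem.

Σ|x[n]|² = (1/N)Σ|X[k]|² = 10.0000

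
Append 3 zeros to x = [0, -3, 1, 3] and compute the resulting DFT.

Original 4-point DFT: [1, -1+6i, 1, -1-6i]
Zero-padded 7-point DFT provides frequency interpolation.

DFT_7([x, 0, ...]) = [1, -4.7959+0.0689i, 1.6371+5.7042i, 2.6588-0.8413i, 2.6588+0.8413i, 1.6371-5.7042i, -4.7959-0.0689i]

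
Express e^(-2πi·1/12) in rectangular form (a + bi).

ω_12^1 = e^(-2πi·1/12)
= cos(-2π·1/12) + i·sin(-2π·1/12)
= cos(-2π/12) + i·sin(-2π/12)

ω_12^1 = cos(-2π/12) + i·sin(-2π/12) = 0.8660-0.5000i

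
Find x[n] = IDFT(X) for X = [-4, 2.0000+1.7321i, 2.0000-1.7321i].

x[n] = (1/3) Σ(k=0 to 2) X[k] · e^(2πikn/3)

Computing each x[n]:
x[0] = 0
x[1] = -3
x[2] = -1

x = [0, -3, -1]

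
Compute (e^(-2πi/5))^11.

Since ω_5^5 = 1, powers reduce modulo 5.
11 mod 5 = 1
So ω_5^11 = ω_5^1 = e^(-2πi·1/5)

ω_5^11 = ω_5^1 = 0.3090-0.9511i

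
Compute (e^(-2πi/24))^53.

Since ω_24^24 = 1, powers reduce modulo 24.
53 mod 24 = 5
So ω_24^53 = ω_24^5 = e^(-2πi·5/24)

ω_24^53 = ω_24^5 = 0.2588-0.9659i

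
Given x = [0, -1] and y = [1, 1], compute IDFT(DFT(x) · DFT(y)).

(x ⊛ y)[n] = Σ(m=0 to 1) x[m] · y[(n-m) mod 2]

Computing each output sample:
(x ⊛ y)[0] = -1
(x ⊛ y)[1] = -1

x ⊛ y = [-1, -1]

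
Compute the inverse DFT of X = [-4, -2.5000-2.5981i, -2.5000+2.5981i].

x[n] = (1/3) Σ(k=0 to 2) X[k] · e^(2πikn/3)

Computing each x[n]:
x[0] = -3
x[1] = 1
x[2] = -2

x = [-3, 1, -2]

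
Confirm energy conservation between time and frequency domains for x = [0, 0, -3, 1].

Time domain:
Σ|x[n]|² = |0|² + |0|² + |-3|² + |1|² = 10.0000

Frequency domain:
(1/4)Σ|X[k]|² = (1/4)(|-2|² + |3+1i|² + |-4|² + |3-1i|²) = (1/4)·40.0000 = 10.0000

Both sides agree, confirming Parseval's theorem.

Σ|x[n]|² = (1/N)Σ|X[k]|² = 10.0000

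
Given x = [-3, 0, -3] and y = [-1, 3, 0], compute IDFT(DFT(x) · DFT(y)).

(x ⊛ y)[n] = Σ(m=0 to 2) x[m] · y[(n-m) mod 3]

Computing each output sample:
(x ⊛ y)[0] = -6
(x ⊛ y)[1] = -9
(x ⊛ y)[2] = 3

x ⊛ y = [-6, -9, 3]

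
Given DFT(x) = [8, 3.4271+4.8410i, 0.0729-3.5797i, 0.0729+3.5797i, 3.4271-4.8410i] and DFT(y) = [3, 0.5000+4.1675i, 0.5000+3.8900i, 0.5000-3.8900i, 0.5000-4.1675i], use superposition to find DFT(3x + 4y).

By linearity: DFT(3x + 4y) = 3·DFT(x) + 4·DFT(y)
= 3·[8, 3.4271+4.8410i, 0.0729-3.5797i, 0.0729+3.5797i, 3.4271-4.8410i] + 4·[3, 0.5000+4.1675i, 0.5000+3.8900i, 0.5000-3.8900i, 0.5000-4.1675i]

Computing element-wise:
Z[0] = 3·(8) + 4·(3) = 36
Z[1] = 3·(3.4271+4.8410i) + 4·(0.5000+4.1675i) = 12.2813+31.1930i
Z[2] = 3·(0.0729-3.5797i) + 4·(0.5000+3.8900i) = 2.2187+4.8209i
Z[3] = 3·(0.0729+3.5797i) + 4·(0.5000-3.8900i) = 2.2187-4.8209i
Z[4] = 3·(3.4271-4.8410i) + 4·(0.5000-4.1675i) = 12.2813-31.1930i

DFT(3x + 4y) = 3·X + 4·Y = [36, 12.2813+31.1930i, 2.2187+4.8209i, 2.2187-4.8209i, 12.2813-31.1930i]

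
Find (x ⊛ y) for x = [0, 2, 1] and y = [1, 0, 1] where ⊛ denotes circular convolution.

(x ⊛ y)[n] = Σ(m=0 to 2) x[m] · y[(n-m) mod 3]

Computing each output sample:
(x ⊛ y)[0] = 2
(x ⊛ y)[1] = 3
(x ⊛ y)[2] = 1

x ⊛ y = [2, 3, 1]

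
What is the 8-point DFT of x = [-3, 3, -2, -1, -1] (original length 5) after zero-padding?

Original 5-point DFT: [-4, 0.0451-3.2164i, -5.5451-3.3022i, -5.5451+3.3022i, 0.0451+3.2164i]
Zero-padded 8-point DFT provides frequency interpolation.

DFT_8([x, 0, ...]) = [-4, 0.8284+0.5858i, -2-4i, -4.8284-3.4142i, -8, -4.8284+3.4142i, -2+4i, 0.8284-0.5858i]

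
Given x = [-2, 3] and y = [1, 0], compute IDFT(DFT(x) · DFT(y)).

(x ⊛ y)[n] = Σ(m=0 to 1) x[m] · y[(n-m) mod 2]

Computing each output sample:
(x ⊛ y)[0] = -2
(x ⊛ y)[1] = 3

x ⊛ y = [-2, 3]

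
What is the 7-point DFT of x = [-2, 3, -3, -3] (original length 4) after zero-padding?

Original 4-point DFT: [-5, 1-6i, -5, 1+6i]
Zero-padded 7-point DFT provides frequency interpolation.

DFT_7([x, 0, ...]) = [-5, 3.2409+1.8809i, -1.8351-6.5719i, -5.9058-0.7224i, -5.9058+0.7224i, -1.8351+6.5719i, 3.2409-1.8809i]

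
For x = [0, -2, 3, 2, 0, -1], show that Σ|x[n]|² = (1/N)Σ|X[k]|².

Time domain:
Σ|x[n]|² = |0|² + |-2|² + |3|² + |2|² + |0|² + |-1|² = 18.0000

Frequency domain:
(1/6)Σ|X[k]|² = (1/6)(|2|² + |-5.0000-1.7321i|² + |2.0000+3.4641i|² + |4|² + |2.0000-3.4641i|² + |-5.0000+1.7321i|²) = (1/6)·108.0000 = 18.0000

Both sides agree, confirming Parseval's theorem.

Σ|x[n]|² = (1/N)Σ|X[k]|² = 18.0000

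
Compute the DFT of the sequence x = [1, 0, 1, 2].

X[k] = Σ(n=0 to 3) x[n] · ω_4^(nk)
where ω_4 = e^(-2πi/4)

Computing each X[k]:
X[0] = 4
X[1] = 2i
X[2] = 0
X[3] = -2i

X = [4, 2i, 0, -2i]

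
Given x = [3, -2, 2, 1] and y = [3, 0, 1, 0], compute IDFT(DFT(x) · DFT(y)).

(x ⊛ y)[n] = Σ(m=0 to 3) x[m] · y[(n-m) mod 4]

Computing each output sample:
(x ⊛ y)[0] = 11
(x ⊛ y)[1] = -5
(x ⊛ y)[2] = 9
(x ⊛ y)[3] = 1

x ⊛ y = [11, -5, 9, 1]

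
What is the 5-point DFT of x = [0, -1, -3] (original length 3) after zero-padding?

Original 3-point DFT: [-4, 2.0000-1.7321i, 2.0000+1.7321i]
Zero-padded 5-point DFT provides frequency interpolation.

DFT_5([x, 0, ...]) = [-4, 2.1180+2.7144i, -0.1180-2.2654i, -0.1180+2.2654i, 2.1180-2.7144i]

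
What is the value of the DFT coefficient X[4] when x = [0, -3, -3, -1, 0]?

X[4] = Σ(n=0 to 4) x[n] · ω_5^(4n) where ω_5 = e^(-2πi/5)
= (0)·ω_5^0 + (-3)·ω_5^4 + (-3)·ω_5^8 + (-1)·ω_5^12 + (0)·ω_5^16

X[4] = 2.3090-4.0287i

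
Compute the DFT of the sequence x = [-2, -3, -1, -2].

X[k] = Σ(n=0 to 3) x[n] · ω_4^(nk)
where ω_4 = e^(-2πi/4)

Computing each X[k]:
X[0] = -8
X[1] = -1+1i
X[2] = 2
X[3] = -1-1i

X = [-8, -1+1i, 2, -1-1i]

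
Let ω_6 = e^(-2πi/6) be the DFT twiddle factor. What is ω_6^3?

ω_6^3 = e^(-2πi·3/6)
= cos(-2π·3/6) + i·sin(-2π·3/6)
= cos(-6π/6) + i·sin(-6π/6)

ω_6^3 = cos(-6π/6) + i·sin(-6π/6) = -1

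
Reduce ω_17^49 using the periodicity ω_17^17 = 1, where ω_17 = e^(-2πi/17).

Since ω_17^17 = 1, powers reduce modulo 17.
49 mod 17 = 15
So ω_17^49 = ω_17^15 = e^(-2πi·15/17)

ω_17^49 = ω_17^15 = 0.7390+0.6737i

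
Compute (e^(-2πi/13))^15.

Since ω_13^13 = 1, powers reduce modulo 13.
15 mod 13 = 2
So ω_13^15 = ω_13^2 = e^(-2πi·2/13)

ω_13^15 = ω_13^2 = 0.5681-0.8230i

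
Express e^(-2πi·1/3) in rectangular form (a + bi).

ω_3^1 = e^(-2πi·1/3)
= cos(-2π·1/3) + i·sin(-2π·1/3)
= cos(-2π/3) + i·sin(-2π/3)

ω_3^1 = cos(-2π/3) + i·sin(-2π/3) = -0.5000-0.8660i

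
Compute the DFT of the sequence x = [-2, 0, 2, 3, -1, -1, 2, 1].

X[k] = Σ(n=0 to 7) x[n] · ω_8^(nk)
where ω_8 = e^(-2πi/8)

Computing each X[k]:
X[0] = 4
X[1] = -1.7071-2.1213i
X[2] = -7+5i
X[3] = -0.2929-2.1213i
X[4] = -2
X[5] = -0.2929+2.1213i
X[6] = -7-5i
X[7] = -1.7071+2.1213i

X = [4, -1.7071-2.1213i, -7+5i, -0.2929-2.1213i, -2, -0.2929+2.1213i, -7-5i, -1.7071+2.1213i]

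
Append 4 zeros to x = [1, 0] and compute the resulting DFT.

Original 2-point DFT: [1, 1]
Zero-padded 6-point DFT provides frequency interpolation.

DFT_6([x, 0, ...]) = [1, 1, 1, 1, 1, 1]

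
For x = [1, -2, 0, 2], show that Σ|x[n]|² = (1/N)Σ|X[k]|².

Time domain:
Σ|x[n]|² = |1|² + |-2|² + |0|² + |2|² = 9.0000

Frequency domain:
(1/4)Σ|X[k]|² = (1/4)(|1|² + |1+4i|² + |1|² + |1-4i|²) = (1/4)·36.0000 = 9.0000

Both sides agree, confirming Parseval's theorem.

Σ|x[n]|² = (1/N)Σ|X[k]|² = 9.0000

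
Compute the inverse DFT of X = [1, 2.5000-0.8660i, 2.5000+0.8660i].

x[n] = (1/3) Σ(k=0 to 2) X[k] · e^(2πikn/3)

Computing each x[n]:
x[0] = 2
x[1] = 0
x[2] = -1

x = [2, 0, -1]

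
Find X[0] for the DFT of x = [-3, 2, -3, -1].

X[0] = Σ(n=0 to 3) x[n] · ω_4^0 = Σ x[n]
= (-3) + (2) + (-3) + (-1)

X[0] = -5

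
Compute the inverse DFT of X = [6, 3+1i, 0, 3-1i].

x[n] = (1/4) Σ(k=0 to 3) X[k] · e^(2πikn/4)

Computing each x[n]:
x[0] = 3
x[1] = 1
x[2] = 0
x[3] = 2

x = [3, 1, 0, 2]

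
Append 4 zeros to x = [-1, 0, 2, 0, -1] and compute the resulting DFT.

Original 5-point DFT: [0, -2.9271-2.1266i, 0.4271+1.3143i, 0.4271-1.3143i, -2.9271+2.1266i]
Zero-padded 9-point DFT provides frequency interpolation.

DFT_9([x, 0, ...]) = [0, 0.2870-1.6276i, -3.6454-1.3268i, -1.5000+2.5981i, 0.3584+0.3008i, 0.3584-0.3008i, -1.5000-2.5981i, -3.6454+1.3268i, 0.2870+1.6276i]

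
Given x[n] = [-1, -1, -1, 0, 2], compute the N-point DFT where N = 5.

X[k] = Σ(n=0 to 4) x[n] · ω_5^(nk)
where ω_5 = e^(-2πi/5)

Computing each X[k]:
X[0] = -1
X[1] = 0.1180+3.4410i
X[2] = -2.1180+0.8123i
X[3] = -2.1180-0.8123i
X[4] = 0.1180-3.4410i

X = [-1, 0.1180+3.4410i, -2.1180+0.8123i, -2.1180-0.8123i, 0.1180-3.4410i]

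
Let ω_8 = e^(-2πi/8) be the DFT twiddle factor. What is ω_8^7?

ω_8^7 = e^(-2πi·7/8)
= cos(-2π·7/8) + i·sin(-2π·7/8)
= cos(-14π/8) + i·sin(-14π/8)

ω_8^7 = cos(-14π/8) + i·sin(-14π/8) = 0.7071+0.7071i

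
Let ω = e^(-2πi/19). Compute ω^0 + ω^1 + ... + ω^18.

Sum of all nth roots of unity equals 0 for n > 1 (geometric series with r ≠ 1).

0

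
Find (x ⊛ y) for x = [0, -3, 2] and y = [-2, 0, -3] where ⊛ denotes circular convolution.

(x ⊛ y)[n] = Σ(m=0 to 2) x[m] · y[(n-m) mod 3]

Computing each output sample:
(x ⊛ y)[0] = 9
(x ⊛ y)[1] = 0
(x ⊛ y)[2] = -4

x ⊛ y = [9, 0, -4]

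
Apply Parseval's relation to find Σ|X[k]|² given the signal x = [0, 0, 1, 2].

Parseval: Σ|x[n]|² = (1/N)Σ|X[k]|², so Σ|X[k]|² = N·Σ|x[n]|² = 4·5.0000

Σ|X[k]|² = N·Σ|x[n]|² = 4·5.0000 = 20.0000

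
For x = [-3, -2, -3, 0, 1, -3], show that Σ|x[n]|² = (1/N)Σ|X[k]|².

Time domain:
Σ|x[n]|² = |-3|² + |-2|² + |-3|² + |0|² + |1|² + |-3|² = 32.0000

Frequency domain:
(1/6)Σ|X[k]|² = (1/6)(|-10|² + |-4.5000+2.5981i|² + |0.5000-4.3301i|² + |0|² + |0.5000+4.3301i|² + |-4.5000-2.5981i|²) = (1/6)·192.0000 = 32.0000

Both sides agree, confirming Parseval's theorem.

Σ|x[n]|² = (1/N)Σ|X[k]|² = 32.0000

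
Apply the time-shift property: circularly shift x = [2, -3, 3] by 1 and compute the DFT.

Time shift by 1: X_shifted[k] = ω_3^(1k) · X[k]
Shifted x = [3, 2, -3]

DFT(x[n-1]) = [2, 3.5000-4.3301i, 3.5000+4.3301i]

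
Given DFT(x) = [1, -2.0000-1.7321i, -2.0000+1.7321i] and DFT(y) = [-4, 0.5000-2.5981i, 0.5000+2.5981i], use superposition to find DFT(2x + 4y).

By linearity: DFT(2x + 4y) = 2·DFT(x) + 4·DFT(y)
= 2·[1, -2.0000-1.7321i, -2.0000+1.7321i] + 4·[-4, 0.5000-2.5981i, 0.5000+2.5981i]

Computing element-wise:
Z[0] = 2·(1) + 4·(-4) = -14
Z[1] = 2·(-2.0000-1.7321i) + 4·(0.5000-2.5981i) = -2.0000-13.8566i
Z[2] = 2·(-2.0000+1.7321i) + 4·(0.5000+2.5981i) = -2.0000+13.8566i

DFT(2x + 4y) = 2·X + 4·Y = [-14, -2.0000-13.8566i, -2.0000+13.8566i]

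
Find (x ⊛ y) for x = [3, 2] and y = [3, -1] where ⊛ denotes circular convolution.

(x ⊛ y)[n] = Σ(m=0 to 1) x[m] · y[(n-m) mod 2]

Computing each output sample:
(x ⊛ y)[0] = 7
(x ⊛ y)[1] = 3

x ⊛ y = [7, 3]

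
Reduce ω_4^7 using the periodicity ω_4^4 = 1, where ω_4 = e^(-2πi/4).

Since ω_4^4 = 1, powers reduce modulo 4.
7 mod 4 = 3
So ω_4^7 = ω_4^3 = e^(-2πi·3/4)

ω_4^7 = ω_4^3 = 1i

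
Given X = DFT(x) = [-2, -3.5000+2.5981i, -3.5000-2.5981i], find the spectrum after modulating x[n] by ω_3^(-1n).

Modulation property: DFT(ω_3^(-1n)·x[n]) = X[(k-1) mod 3], so circularly shift X by 1 positions.

X[k-1] = [-3.5000-2.5981i, -2, -3.5000+2.5981i]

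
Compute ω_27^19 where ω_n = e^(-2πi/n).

ω_27^19 = e^(-2πi·19/27)
= cos(-2π·19/27) + i·sin(-2π·19/27)
= cos(-38π/27) + i·sin(-38π/27)

ω_27^19 = cos(-38π/27) + i·sin(-38π/27) = -0.2868+0.9580i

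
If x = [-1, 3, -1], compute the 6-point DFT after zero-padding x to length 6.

Original 3-point DFT: [1, -2.0000-3.4641i, -2.0000+3.4641i]
Zero-padded 6-point DFT provides frequency interpolation.

DFT_6([x, 0, ...]) = [1, 1.0000-1.7321i, -2.0000-3.4641i, -5, -2.0000+3.4641i, 1.0000+1.7321i]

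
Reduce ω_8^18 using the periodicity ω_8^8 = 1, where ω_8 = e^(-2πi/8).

Since ω_8^8 = 1, powers reduce modulo 8.
18 mod 8 = 2
So ω_8^18 = ω_8^2 = e^(-2πi·2/8)

ω_8^18 = ω_8^2 = -1i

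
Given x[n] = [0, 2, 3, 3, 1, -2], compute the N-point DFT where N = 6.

X[k] = Σ(n=0 to 5) x[n] · ω_6^(nk)
where ω_6 = e^(-2πi/6)

Computing each X[k]:
X[0] = 7
X[1] = -5.0000-5.1962i
X[2] = 1.0000-1.7321i
X[3] = 1
X[4] = 1.0000+1.7321i
X[5] = -5.0000+5.1962i

X = [7, -5.0000-5.1962i, 1.0000-1.7321i, 1, 1.0000+1.7321i, -5.0000+5.1962i]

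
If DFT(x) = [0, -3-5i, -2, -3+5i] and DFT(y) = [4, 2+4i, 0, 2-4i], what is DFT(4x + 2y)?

By linearity: DFT(4x + 2y) = 4·DFT(x) + 2·DFT(y)
= 4·[0, -3-5i, -2, -3+5i] + 2·[4, 2+4i, 0, 2-4i]

Computing element-wise:
Z[0] = 4·(0) + 2·(4) = 8
Z[1] = 4·(-3-5i) + 2·(2+4i) = -8-12i
Z[2] = 4·(-2) + 2·(0) = -8
Z[3] = 4·(-3+5i) + 2·(2-4i) = -8+12i

DFT(4x + 2y) = 4·X + 2·Y = [8, -8-12i, -8, -8+12i]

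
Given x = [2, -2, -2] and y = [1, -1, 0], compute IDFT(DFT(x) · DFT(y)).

(x ⊛ y)[n] = Σ(m=0 to 2) x[m] · y[(n-m) mod 3]

Computing each output sample:
(x ⊛ y)[0] = 4
(x ⊛ y)[1] = -4
(x ⊛ y)[2] = 0

x ⊛ y = [4, -4, 0]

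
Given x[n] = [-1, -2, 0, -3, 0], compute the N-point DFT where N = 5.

X[k] = Σ(n=0 to 4) x[n] · ω_5^(nk)
where ω_5 = e^(-2πi/5)

Computing each X[k]:
X[0] = -6
X[1] = 0.8090+0.1388i
X[2] = -0.3090+4.0287i
X[3] = -0.3090-4.0287i
X[4] = 0.8090-0.1388i

X = [-6, 0.8090+0.1388i, -0.3090+4.0287i, -0.3090-4.0287i, 0.8090-0.1388i]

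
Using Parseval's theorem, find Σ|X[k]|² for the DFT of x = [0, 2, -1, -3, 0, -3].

Parseval: Σ|x[n]|² = (1/N)Σ|X[k]|², so Σ|X[k]|² = N·Σ|x[n]|² = 6·23.0000

Σ|X[k]|² = N·Σ|x[n]|² = 6·23.0000 = 138.0000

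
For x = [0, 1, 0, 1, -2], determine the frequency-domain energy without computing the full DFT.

Parseval: Σ|x[n]|² = (1/N)Σ|X[k]|², so Σ|X[k]|² = N·Σ|x[n]|² = 5·6.0000

Σ|X[k]|² = N·Σ|x[n]|² = 5·6.0000 = 30.0000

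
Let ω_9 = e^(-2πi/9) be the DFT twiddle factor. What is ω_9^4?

ω_9^4 = e^(-2πi·4/9)
= cos(-2π·4/9) + i·sin(-2π·4/9)
= cos(-8π/9) + i·sin(-8π/9)

ω_9^4 = cos(-8π/9) + i·sin(-8π/9) = -0.9397-0.3420i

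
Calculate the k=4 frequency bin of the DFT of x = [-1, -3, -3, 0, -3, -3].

X[4] = Σ(n=0 to 5) x[n] · ω_6^(4n) where ω_6 = e^(-2πi/6)
= (-1)·ω_6^0 + (-3)·ω_6^4 + (-3)·ω_6^8 + (0)·ω_6^12 + (-3)·ω_6^16 + (-3)·ω_6^20

X[4] = 5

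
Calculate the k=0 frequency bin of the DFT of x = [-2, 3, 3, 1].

X[0] = Σ(n=0 to 3) x[n] · ω_4^0 = Σ x[n]
= (-2) + (3) + (3) + (1)

X[0] = 5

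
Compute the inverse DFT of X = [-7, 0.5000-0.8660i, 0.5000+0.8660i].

x[n] = (1/3) Σ(k=0 to 2) X[k] · e^(2πikn/3)

Computing each x[n]:
x[0] = -2
x[1] = -2
x[2] = -3

x = [-2, -2, -3]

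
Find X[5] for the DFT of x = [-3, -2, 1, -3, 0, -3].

X[5] = Σ(n=0 to 5) x[n] · ω_6^(5n) where ω_6 = e^(-2πi/6)
= (-3)·ω_6^0 + (-2)·ω_6^5 + (1)·ω_6^10 + (-3)·ω_6^15 + (0)·ω_6^20 + (-3)·ω_6^25

X[5] = -3.0000+1.7321i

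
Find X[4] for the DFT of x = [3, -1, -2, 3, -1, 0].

X[4] = Σ(n=0 to 5) x[n] · ω_6^(4n) where ω_6 = e^(-2πi/6)
= (3)·ω_6^0 + (-1)·ω_6^4 + (-2)·ω_6^8 + (3)·ω_6^12 + (-1)·ω_6^16 + (0)·ω_6^20

X[4] = 8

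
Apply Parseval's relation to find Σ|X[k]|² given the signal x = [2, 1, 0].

Parseval: Σ|x[n]|² = (1/N)Σ|X[k]|², so Σ|X[k]|² = N·Σ|x[n]|² = 3·5.0000

Σ|X[k]|² = N·Σ|x[n]|² = 3·5.0000 = 15.0000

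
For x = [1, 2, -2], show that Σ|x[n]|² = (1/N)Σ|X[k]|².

Time domain:
Σ|x[n]|² = |1|² + |2|² + |-2|² = 9.0000

Frequency domain:
(1/3)Σ|X[k]|² = (1/3)(|1|² + |1.0000-3.4641i|² + |1.0000+3.4641i|²) = (1/3)·27.0000 = 9.0000

Both sides agree, confirming Parseval's theorem.

Σ|x[n]|² = (1/N)Σ|X[k]|² = 9.0000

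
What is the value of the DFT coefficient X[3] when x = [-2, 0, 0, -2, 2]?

X[3] = Σ(n=0 to 4) x[n] · ω_5^(3n) where ω_5 = e^(-2πi/5)
= (-2)·ω_5^0 + (0)·ω_5^3 + (0)·ω_5^6 + (-2)·ω_5^9 + (2)·ω_5^12

X[3] = -4.2361-3.0777i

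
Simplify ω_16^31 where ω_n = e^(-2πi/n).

Since ω_16^16 = 1, powers reduce modulo 16.
31 mod 16 = 15
So ω_16^31 = ω_16^15 = e^(-2πi·15/16)

ω_16^31 = ω_16^15 = 0.9239+0.3827i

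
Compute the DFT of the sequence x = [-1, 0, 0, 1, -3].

X[k] = Σ(n=0 to 4) x[n] · ω_5^(nk)
where ω_5 = e^(-2πi/5)

Computing each X[k]:
X[0] = -3
X[1] = -2.7361-2.2654i
X[2] = 1.7361-2.7144i
X[3] = 1.7361+2.7144i
X[4] = -2.7361+2.2654i

X = [-3, -2.7361-2.2654i, 1.7361-2.7144i, 1.7361+2.7144i, -2.7361+2.2654i]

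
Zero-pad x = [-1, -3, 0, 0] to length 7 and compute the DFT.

Original 4-point DFT: [-4, -1+3i, 2, -1-3i]
Zero-padded 7-point DFT provides frequency interpolation.

DFT_7([x, 0, ...]) = [-4, -2.8705+2.3455i, -0.3324+2.9248i, 1.7029+1.3017i, 1.7029-1.3017i, -0.3324-2.9248i, -2.8705-2.3455i]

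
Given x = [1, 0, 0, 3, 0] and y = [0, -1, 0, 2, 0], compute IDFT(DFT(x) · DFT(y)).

(x ⊛ y)[n] = Σ(m=0 to 4) x[m] · y[(n-m) mod 5]

Computing each output sample:
(x ⊛ y)[0] = 0
(x ⊛ y)[1] = 5
(x ⊛ y)[2] = 0
(x ⊛ y)[3] = 2
(x ⊛ y)[4] = -3

x ⊛ y = [0, 5, 0, 2, -3]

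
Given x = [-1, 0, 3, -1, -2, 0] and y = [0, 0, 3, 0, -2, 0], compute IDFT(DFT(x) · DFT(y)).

(x ⊛ y)[n] = Σ(m=0 to 5) x[m] · y[(n-m) mod 6]

Computing each output sample:
(x ⊛ y)[0] = -12
(x ⊛ y)[1] = 2
(x ⊛ y)[2] = 1
(x ⊛ y)[3] = 0
(x ⊛ y)[4] = 11
(x ⊛ y)[5] = -3

x ⊛ y = [-12, 2, 1, 0, 11, -3]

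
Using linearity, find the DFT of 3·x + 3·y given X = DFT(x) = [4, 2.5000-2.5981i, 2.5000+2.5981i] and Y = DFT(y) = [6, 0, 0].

By linearity: DFT(3x + 3y) = 3·DFT(x) + 3·DFT(y)
= 3·[4, 2.5000-2.5981i, 2.5000+2.5981i] + 3·[6, 0, 0]

Computing element-wise:
Z[0] = 3·(4) + 3·(6) = 30
Z[1] = 3·(2.5000-2.5981i) + 3·(0) = 7.5000-7.7943i
Z[2] = 3·(2.5000+2.5981i) + 3·(0) = 7.5000+7.7943i

DFT(3x + 3y) = 3·X + 3·Y = [30, 7.5000-7.7943i, 7.5000+7.7943i]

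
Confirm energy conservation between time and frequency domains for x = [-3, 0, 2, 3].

Time domain:
Σ|x[n]|² = |-3|² + |0|² + |2|² + |3|² = 22.0000

Frequency domain:
(1/4)Σ|X[k]|² = (1/4)(|2|² + |-5+3i|² + |-4|² + |-5-3i|²) = (1/4)·88.0000 = 22.0000

Both sides agree, confirming Parseval's theorem.

Σ|x[n]|² = (1/N)Σ|X[k]|² = 22.0000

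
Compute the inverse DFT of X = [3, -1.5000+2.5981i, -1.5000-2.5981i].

x[n] = (1/3) Σ(k=0 to 2) X[k] · e^(2πikn/3)

Computing each x[n]:
x[0] = 0
x[1] = 0
x[2] = 3

x = [0, 0, 3]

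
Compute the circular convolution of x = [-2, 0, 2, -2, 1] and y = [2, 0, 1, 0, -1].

(x ⊛ y)[n] = Σ(m=0 to 4) x[m] · y[(n-m) mod 5]

Computing each output sample:
(x ⊛ y)[0] = -6
(x ⊛ y)[1] = -1
(x ⊛ y)[2] = 4
(x ⊛ y)[3] = -5
(x ⊛ y)[4] = 6

x ⊛ y = [-6, -1, 4, -5, 6]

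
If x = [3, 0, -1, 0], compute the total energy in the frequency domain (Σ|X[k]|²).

Parseval: Σ|x[n]|² = (1/N)Σ|X[k]|², so Σ|X[k]|² = N·Σ|x[n]|² = 4·10.0000

Σ|X[k]|² = N·Σ|x[n]|² = 4·10.0000 = 40.0000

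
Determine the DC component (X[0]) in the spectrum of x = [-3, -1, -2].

X[0] = Σ(n=0 to 2) x[n] · ω_3^0 = Σ x[n]
= (-3) + (-1) + (-2)

X[0] = -6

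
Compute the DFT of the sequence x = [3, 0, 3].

X[k] = Σ(n=0 to 2) x[n] · ω_3^(nk)
where ω_3 = e^(-2πi/3)

Computing each X[k]:
X[0] = 6
X[1] = 1.5000+2.5981i
X[2] = 1.5000-2.5981i

X = [6, 1.5000+2.5981i, 1.5000-2.5981i]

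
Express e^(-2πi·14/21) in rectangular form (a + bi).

ω_21^14 = e^(-2πi·14/21)
= cos(-2π·14/21) + i·sin(-2π·14/21)
= cos(-28π/21) + i·sin(-28π/21)

ω_21^14 = cos(-28π/21) + i·sin(-28π/21) = -0.5000+0.8660i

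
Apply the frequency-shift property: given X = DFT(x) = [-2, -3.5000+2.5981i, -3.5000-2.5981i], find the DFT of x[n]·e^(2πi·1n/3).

Modulation property: DFT(ω_3^(-1n)·x[n]) = X[(k-1) mod 3], so circularly shift X by 1 positions.

X[k-1] = [-3.5000-2.5981i, -2, -3.5000+2.5981i]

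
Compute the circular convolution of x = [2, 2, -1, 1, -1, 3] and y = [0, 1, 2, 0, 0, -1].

(x ⊛ y)[n] = Σ(m=0 to 5) x[m] · y[(n-m) mod 6]

Computing each output sample:
(x ⊛ y)[0] = -1
(x ⊛ y)[1] = 9
(x ⊛ y)[2] = 5
(x ⊛ y)[3] = 4
(x ⊛ y)[4] = -4
(x ⊛ y)[5] = -1

x ⊛ y = [-1, 9, 5, 4, -4, -1]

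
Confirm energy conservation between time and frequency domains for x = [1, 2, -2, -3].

Time domain:
Σ|x[n]|² = |1|² + |2|² + |-2|² + |-3|² = 18.0000

Frequency domain:
(1/4)Σ|X[k]|² = (1/4)(|-2|² + |3-5i|² + |0|² + |3+5i|²) = (1/4)·72.0000 = 18.0000

Both sides agree, confirming Parseval's theorem.

Σ|x[n]|² = (1/N)Σ|X[k]|² = 18.0000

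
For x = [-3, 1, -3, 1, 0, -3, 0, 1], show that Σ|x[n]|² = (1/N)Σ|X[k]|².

Time domain:
Σ|x[n]|² = |-3|² + |1|² + |-3|² + |1|² + |0|² + |-3|² + |0|² + |1|² = 30.0000

Frequency domain:
(1/8)Σ|X[k]|² = (1/8)(|-6|² + |-0.1716+0.1716i|² + |4i|² + |-5.8284-5.8284i|² + |-6|² + |-5.8284+5.8284i|² + |-4i|² + |-0.1716-0.1716i|²) = (1/8)·240.0000 = 30.0000

Both sides agree, confirming Parseval's theorem.

Σ|x[n]|² = (1/N)Σ|X[k]|² = 30.0000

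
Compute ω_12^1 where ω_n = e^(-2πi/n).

ω_12^1 = e^(-2πi·1/12)
= cos(-2π·1/12) + i·sin(-2π·1/12)
= cos(-2π/12) + i·sin(-2π/12)

ω_12^1 = cos(-2π/12) + i·sin(-2π/12) = 0.8660-0.5000i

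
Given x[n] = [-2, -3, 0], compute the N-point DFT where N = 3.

X[k] = Σ(n=0 to 2) x[n] · ω_3^(nk)
where ω_3 = e^(-2πi/3)

Computing each X[k]:
X[0] = -5
X[1] = -0.5000+2.5981i
X[2] = -0.5000-2.5981i

X = [-5, -0.5000+2.5981i, -0.5000-2.5981i]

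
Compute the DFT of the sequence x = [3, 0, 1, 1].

X[k] = Σ(n=0 to 3) x[n] · ω_4^(nk)
where ω_4 = e^(-2πi/4)

Computing each X[k]:
X[0] = 5
X[1] = 2+1i
X[2] = 3
X[3] = 2-1i

X = [5, 2+1i, 3, 2-1i]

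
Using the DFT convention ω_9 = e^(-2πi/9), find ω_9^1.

ω_9^1 = e^(-2πi·1/9)
= cos(-2π·1/9) + i·sin(-2π·1/9)
= cos(-2π/9) + i·sin(-2π/9)

ω_9^1 = cos(-2π/9) + i·sin(-2π/9) = 0.7660-0.6428i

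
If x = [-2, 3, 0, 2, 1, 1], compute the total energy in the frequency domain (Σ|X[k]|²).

Parseval: Σ|x[n]|² = (1/N)Σ|X[k]|², so Σ|X[k]|² = N·Σ|x[n]|² = 6·19.0000

Σ|X[k]|² = N·Σ|x[n]|² = 6·19.0000 = 114.0000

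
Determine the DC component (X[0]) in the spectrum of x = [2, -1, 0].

X[0] = Σ(n=0 to 2) x[n] · ω_3^0 = Σ x[n]
= (2) + (-1) + (0)

X[0] = 1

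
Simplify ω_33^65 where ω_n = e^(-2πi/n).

Since ω_33^33 = 1, powers reduce modulo 33.
65 mod 33 = 32
So ω_33^65 = ω_33^32 = e^(-2πi·32/33)

ω_33^65 = ω_33^32 = 0.9819+0.1893i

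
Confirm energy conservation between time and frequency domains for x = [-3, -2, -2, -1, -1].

Time domain:
Σ|x[n]|² = |-3|² + |-2|² + |-2|² + |-1|² + |-1|² = 19.0000

Frequency domain:
(1/5)Σ|X[k]|² = (1/5)(|-9|² + |-1.5000+1.5388i|² + |-1.5000-0.3633i|² + |-1.5000+0.3633i|² + |-1.5000-1.5388i|²) = (1/5)·95.0000 = 19.0000

Both sides agree, confirming Parseval's theorem.

Σ|x[n]|² = (1/N)Σ|X[k]|² = 19.0000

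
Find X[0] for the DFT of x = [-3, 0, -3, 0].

X[0] = Σ(n=0 to 3) x[n] · ω_4^0 = Σ x[n]
= (-3) + (0) + (-3) + (0)

X[0] = -6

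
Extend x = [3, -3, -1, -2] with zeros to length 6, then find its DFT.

Original 4-point DFT: [-3, 4+1i, 7, 4-1i]
Zero-padded 6-point DFT provides frequency interpolation.

DFT_6([x, 0, ...]) = [-3, 4.0000+3.4641i, 3.0000+1.7321i, 7, 3.0000-1.7321i, 4.0000-3.4641i]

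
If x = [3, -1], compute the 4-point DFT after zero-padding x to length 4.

Original 2-point DFT: [2, 4]
Zero-padded 4-point DFT provides frequency interpolation.

DFT_4([x, 0, ...]) = [2, 3+1i, 4, 3-1i]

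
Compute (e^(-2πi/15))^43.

Since ω_15^15 = 1, powers reduce modulo 15.
43 mod 15 = 13
So ω_15^43 = ω_15^13 = e^(-2πi·13/15)

ω_15^43 = ω_15^13 = 0.6691+0.7431i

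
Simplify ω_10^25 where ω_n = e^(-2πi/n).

Since ω_10^10 = 1, powers reduce modulo 10.
25 mod 10 = 5
So ω_10^25 = ω_10^5 = e^(-2πi·5/10)

ω_10^25 = ω_10^5 = -1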